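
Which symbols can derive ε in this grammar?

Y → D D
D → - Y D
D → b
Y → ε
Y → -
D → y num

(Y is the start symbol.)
{ 'Y' }

ε-productions: Y → ε
So Y is immediately nullable.
No further non-terminal can be added: every production for the remaining non-terminals contains a terminal or a non-nullable non-terminal.
Nullable = { 'Y' }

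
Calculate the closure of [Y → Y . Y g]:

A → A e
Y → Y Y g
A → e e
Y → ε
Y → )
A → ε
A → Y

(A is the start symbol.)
{ [Y → . )], [Y → . Y Y g], [Y → .], [Y → Y . Y g] }

To compute CLOSURE, for each item [A → α.Bβ] where B is a non-terminal, add [B → .γ] for all productions B → γ; repeat for the newly added items until nothing changes.

Start with: [Y → Y . Y g]
  [Y → Y . Y g] has the dot before Y: add [Y → . Y Y g], [Y → .], [Y → . )]
No further items can be added.

CLOSURE = { [Y → . )], [Y → . Y Y g], [Y → .], [Y → Y . Y g] }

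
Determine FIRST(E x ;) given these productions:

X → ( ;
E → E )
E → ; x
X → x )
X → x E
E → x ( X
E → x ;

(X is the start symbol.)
{ ';', 'x' }

FIRST sets of the non-terminals involved (from the grammar, by fixed-point iteration):
  FIRST(E) = { ';', 'x' }

To compute FIRST(E x ;), process the symbols left to right:
Symbol E is a non-terminal. Add FIRST(E) \ {ε} = { ';', 'x' }
E is not nullable (ε ∉ FIRST(E)), so stop here.
FIRST(E x ;) = { ';', 'x' }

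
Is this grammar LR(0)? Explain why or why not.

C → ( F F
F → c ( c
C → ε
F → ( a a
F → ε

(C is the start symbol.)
No. Shift-reduce conflict between [C → .] and [C → . ( F F]

A grammar is LR(0) if no state in the canonical LR(0) collection has:
  - both a shift item (dot before a terminal) and a complete item (shift-reduce conflict), or
  - two or more complete items (reduce-reduce conflict; the accept item [C' → C .] counts as a complete item here).

Augment with C' → C and build the canonical LR(0) collection (I0 = CLOSURE({[C' → . C]}), then GOTO on every symbol after a dot until no new states appear). It has 11 states:
  I0: { [C → . ( F F], [C → .], [C' → . C] }  — shift, reduce
  I1: { [C → ( . F F], [F → . ( a a], [F → . c ( c], [F → .] }  — shift, reduce
  I2: { [C' → C .] }  — accept
  I3: { [F → ( . a a] }  — shift
  I4: { [C → ( F . F], [F → . ( a a], [F → . c ( c], [F → .] }  — shift, reduce
  I5: { [F → c . ( c] }  — shift
  I6: { [F → c ( . c] }  — shift
  I7: { [F → c ( c .] }  — reduce
  I8: { [C → ( F F .] }  — reduce
  I9: { [F → ( a . a] }  — shift
  I10: { [F → ( a a .] }  — reduce

Conflict in state I0:
  Shift-reduce conflict between [C → .] and [C → . ( F F]
So the grammar is NOT LR(0).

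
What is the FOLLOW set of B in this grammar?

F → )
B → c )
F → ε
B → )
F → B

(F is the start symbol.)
To compute FOLLOW(B), find every occurrence of B on a right-hand side N → α B β: add FIRST(β) \ {ε}, and if β is empty or nullable also add FOLLOW(N). Iterate to a fixed point.

In F → B: B is at the end, add FOLLOW(F)

The FOLLOW sets referred to above (computed the same way, to a fixed point):
  FOLLOW(F) = { $ }

Taking the union: FOLLOW(B) = { $ }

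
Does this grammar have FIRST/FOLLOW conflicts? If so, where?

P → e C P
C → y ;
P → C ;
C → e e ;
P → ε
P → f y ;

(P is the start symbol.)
Nullable non-terminals: P.
FIRST sets used below: FIRST(C) = { 'e', 'y' }

P: nullable alternative(s) P → ε; FOLLOW(P) = { $ }
  P → e C P: FIRST \ {ε} = { 'e' } — disjoint from FOLLOW(P)
  P → C ;: FIRST \ {ε} = { 'e', 'y' } — disjoint from FOLLOW(P)
  P → ε: FIRST \ {ε} = { } — this is the only nullable alternative, skip
  P → f y ;: FIRST \ {ε} = { 'f' } — disjoint from FOLLOW(P)

C has no nullable alternative, so no FIRST/FOLLOW check is needed there.

No FIRST/FOLLOW conflicts found.

Answer: No FIRST/FOLLOW conflicts.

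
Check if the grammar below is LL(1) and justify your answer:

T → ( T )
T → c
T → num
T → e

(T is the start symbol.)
Yes, the grammar is LL(1).

For T:
  PREDICT(T → '(' T ')') = { '(' }
  PREDICT(T → c) = { 'c' }
  PREDICT(T → num) = { 'num' }
  PREDICT(T → e) = { 'e' }

All predict sets are disjoint. The grammar IS LL(1).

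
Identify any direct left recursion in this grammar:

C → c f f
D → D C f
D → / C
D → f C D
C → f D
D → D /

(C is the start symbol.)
Direct left recursion occurs when N → N α for some non-terminal N (the right-hand side begins with the left-hand side itself).

C → c f f: starts with c
D → D C f: LEFT RECURSIVE (starts with D)
D → / C: starts with '/'
D → f C D: starts with f
C → f D: starts with f
D → D /: LEFT RECURSIVE (starts with D)

The grammar has direct left recursion on: D.

Answer: Yes, D is left-recursive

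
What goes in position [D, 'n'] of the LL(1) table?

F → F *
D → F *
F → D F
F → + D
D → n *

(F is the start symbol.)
To find M[D, 'n'], we find productions for D where 'n' is in the predict set (PREDICT(N → α) = (FIRST(α) \ {ε}) ∪ (FOLLOW(N) if α ⇒* ε)).

Relevant sets:
  FIRST(F) = { '+', 'n' }

D → F *: PREDICT = { '+', 'n' }
  'n' is in predict set, so this production goes in M[D, 'n']
D → n *: PREDICT = { 'n' }
  'n' is in predict set, so this production goes in M[D, 'n']

M[D, 'n'] = D → F *, D → n *  (a multiply-defined cell — the grammar is not LL(1))

Answer: D → F *, D → n *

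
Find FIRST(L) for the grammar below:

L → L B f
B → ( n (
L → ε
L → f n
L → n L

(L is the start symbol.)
FIRST sets of the other non-terminals involved (by the same procedure, iterated to a fixed point):
  FIRST(B) = { '(' }

From L → L B f:
  - L is the symbol being defined: contributes nothing new
    L is nullable, so continue to the next symbol
  - B is a non-terminal: add FIRST(B) \ {ε} = { '(' }
    B is not nullable, so stop
From L → ε:
  - ε-production, so ε ∈ FIRST(L)
From L → f n:
  - f is a terminal: add 'f' and stop
From L → n L:
  - n is a terminal: add 'n' and stop

Collecting: FIRST(L) = { '(', 'f', 'n', ε }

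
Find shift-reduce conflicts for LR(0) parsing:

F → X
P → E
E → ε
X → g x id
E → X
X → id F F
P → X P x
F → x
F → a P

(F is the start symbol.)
Yes — I3: [E → .] vs [X → . g x id]; I13: [E → .] vs [X → . g x id]

Augment with F' → F and build the canonical LR(0) collection (I0 = CLOSURE({[F' → . F]}), then GOTO on every symbol after a dot until no new states appear). It has 16 states:
  I0: { [F → . X], [F → . a P], [F → . x], [F' → . F], [X → . g x id], [X → . id F F] }  — shift
  I1: { [F' → F .] }  — accept
  I2: { [F → X .] }  — reduce
  I3: { [E → . X], [E → .], [F → a . P], [P → . E], [P → . X P x], [X → . g x id], [X → . id F F] }  — shift, reduce
  I4: { [X → g . x id] }  — shift
  I5: { [F → . X], [F → . a P], [F → . x], [X → . g x id], [X → . id F F], [X → id . F F] }  — shift
  I6: { [F → x .] }  — reduce
  I7: { [F → . X], [F → . a P], [F → . x], [X → . g x id], [X → . id F F], [X → id F . F] }  — shift
  I8: { [X → id F F .] }  — reduce
  I9: { [X → g x . id] }  — shift
  I10: { [X → g x id .] }  — reduce
  I11: { [P → E .] }  — reduce
  I12: { [F → a P .] }  — reduce
  I13: { [E → . X], [E → .], [E → X .], [P → . E], [P → . X P x], [P → X . P x], [X → . g x id], [X → . id F F] }  — shift, 2 reduces
  I14: { [P → X P . x] }  — shift
  I15: { [P → X P x .] }  — reduce

I3 contains reduce item [E → .] and shift items [X → . g x id], [X → . id F F] — shift-reduce conflict.
I13 contains reduce items [E → .], [E → X .] and shift items [X → . g x id], [X → . id F F] — shift-reduce conflict.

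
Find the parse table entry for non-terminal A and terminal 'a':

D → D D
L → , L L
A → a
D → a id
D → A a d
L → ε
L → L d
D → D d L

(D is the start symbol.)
A → a

To find M[A, 'a'], we find productions for A where 'a' is in the predict set (PREDICT(N → α) = (FIRST(α) \ {ε}) ∪ (FOLLOW(N) if α ⇒* ε)).

A → a: PREDICT = { 'a' }
  'a' is in predict set, so this production goes in M[A, 'a']

M[A, 'a'] = A → a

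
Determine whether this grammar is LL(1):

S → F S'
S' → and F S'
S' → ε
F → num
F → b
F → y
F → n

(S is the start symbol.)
Yes, the grammar is LL(1).

Relevant sets:
  FOLLOW(S') = { $ }

For S':
  PREDICT(S' → and F S') = { 'and' }
  PREDICT(S' → ε) = { $ }
For F:
  PREDICT(F → num) = { 'num' }
  PREDICT(F → b) = { 'b' }
  PREDICT(F → y) = { 'y' }
  PREDICT(F → n) = { 'n' }
S has a single production, so nothing to check there.

All predict sets are disjoint. The grammar IS LL(1).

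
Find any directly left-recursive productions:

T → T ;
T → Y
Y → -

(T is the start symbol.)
Direct left recursion occurs when N → N α for some non-terminal N (the right-hand side begins with the left-hand side itself).

T → T ;: LEFT RECURSIVE (starts with T)
T → Y: starts with Y
Y → -: starts with '-'

The grammar has direct left recursion on: T.

Answer: Yes, T is left-recursive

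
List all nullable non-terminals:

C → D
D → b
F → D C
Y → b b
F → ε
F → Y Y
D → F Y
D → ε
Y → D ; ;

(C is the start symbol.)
{ 'C', 'D', 'F' }

ε-productions: F → ε, D → ε
So F, D are immediately nullable.
C → D: every symbol on the right is nullable, so C is nullable too.
No further non-terminal can be added: every production for the remaining non-terminals contains a terminal or a non-nullable non-terminal.
Nullable = { 'C', 'D', 'F' }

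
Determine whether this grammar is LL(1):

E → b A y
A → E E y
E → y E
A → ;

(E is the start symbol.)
Yes, the grammar is LL(1).

Relevant sets:
  FIRST(E) = { 'b', 'y' }

For E:
  PREDICT(E → b A y) = { 'b' }
  PREDICT(E → y E) = { 'y' }
For A:
  PREDICT(A → E E y) = { 'b', 'y' }
  PREDICT(A → ';') = { ';' }

All predict sets are disjoint. The grammar IS LL(1).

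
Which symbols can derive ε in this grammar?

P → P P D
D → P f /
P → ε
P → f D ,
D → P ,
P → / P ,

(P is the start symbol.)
ε-productions: P → ε
So P is immediately nullable.
No further non-terminal can be added: every production for the remaining non-terminals contains a terminal or a non-nullable non-terminal.
Nullable = { 'P' }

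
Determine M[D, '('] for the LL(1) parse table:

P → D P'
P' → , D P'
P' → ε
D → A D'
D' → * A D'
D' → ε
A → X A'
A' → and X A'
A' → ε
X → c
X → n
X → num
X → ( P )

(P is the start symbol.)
To find M[D, '('], we find productions for D where '(' is in the predict set (PREDICT(N → α) = (FIRST(α) \ {ε}) ∪ (FOLLOW(N) if α ⇒* ε)).

Relevant sets:
  FIRST(A) = { '(', 'c', 'n', 'num' }

D → A D': PREDICT = { '(', 'c', 'n', 'num' }
  '(' is in predict set, so this production goes in M[D, '(']

M[D, '('] = D → A D'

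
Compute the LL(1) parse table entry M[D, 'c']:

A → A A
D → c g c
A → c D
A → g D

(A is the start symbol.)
D → c g c

To find M[D, 'c'], we find productions for D where 'c' is in the predict set (PREDICT(N → α) = (FIRST(α) \ {ε}) ∪ (FOLLOW(N) if α ⇒* ε)).

D → c g c: PREDICT = { 'c' }
  'c' is in predict set, so this production goes in M[D, 'c']

M[D, 'c'] = D → c g c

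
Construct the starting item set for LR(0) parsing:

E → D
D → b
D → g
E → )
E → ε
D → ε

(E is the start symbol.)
First, augment the grammar with E' → E
I₀ = CLOSURE({ [E' → . E] }):
  [E' → . E] has the dot before E: add [E → . D], [E → . )], [E → .]
  [E → . D] has the dot before D: add [D → . b], [D → . g], [D → .]
No further items can be added.

I₀ = { [D → . b], [D → . g], [D → .], [E → . )], [E → . D], [E → .], [E' → . E] }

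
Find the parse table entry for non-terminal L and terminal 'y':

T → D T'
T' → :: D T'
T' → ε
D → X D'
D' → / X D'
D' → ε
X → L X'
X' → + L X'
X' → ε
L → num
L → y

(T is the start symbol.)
L → y

To find M[L, 'y'], we find productions for L where 'y' is in the predict set (PREDICT(N → α) = (FIRST(α) \ {ε}) ∪ (FOLLOW(N) if α ⇒* ε)).

L → num: PREDICT = { 'num' }
L → y: PREDICT = { 'y' }
  'y' is in predict set, so this production goes in M[L, 'y']

M[L, 'y'] = L → y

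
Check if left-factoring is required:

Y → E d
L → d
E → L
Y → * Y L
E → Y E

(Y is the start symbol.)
No, left-factoring is not needed

Left-factoring is needed when two productions for the same non-terminal
share a common prefix on the right-hand side.

Productions for Y:
  Y → E d
  Y → * Y L
Productions for E:
  E → L
  E → Y E

No common prefixes found.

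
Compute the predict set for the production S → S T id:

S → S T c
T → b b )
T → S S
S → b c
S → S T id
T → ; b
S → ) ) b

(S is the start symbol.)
{ ')', 'b' }

PREDICT(S → S T id) = (FIRST(RHS) \ {ε}) ∪ (FOLLOW(S) if ε ∈ FIRST(RHS), i.e. RHS ⇒* ε)
FIRST(S) = { ')', 'b' }
FIRST(S T id) = { ')', 'b' }
ε ∉ FIRST(S T id), so FOLLOW(S) is not added.
PREDICT(S → S T id) = { ')', 'b' }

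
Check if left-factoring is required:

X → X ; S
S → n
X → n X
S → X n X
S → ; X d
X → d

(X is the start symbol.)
Left-factoring is needed when two productions for the same non-terminal
share a common prefix on the right-hand side.

Productions for X:
  X → X ; S
  X → n X
  X → d
Productions for S:
  S → n
  S → X n X
  S → ; X d

No common prefixes found.

Answer: No, left-factoring is not needed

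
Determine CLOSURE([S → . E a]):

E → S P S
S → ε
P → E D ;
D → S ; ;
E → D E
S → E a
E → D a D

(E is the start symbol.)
Start with: [S → . E a]
  [S → . E a] has the dot before E: add [E → . S P S], [E → . D E], [E → . D a D]
  [E → . S P S] has the dot before S: add [S → .]
  [E → . D E] has the dot before D: add [D → . S ; ;]
No further items can be added.

CLOSURE = { [D → . S ; ;], [E → . D E], [E → . D a D], [E → . S P S], [S → . E a], [S → .] }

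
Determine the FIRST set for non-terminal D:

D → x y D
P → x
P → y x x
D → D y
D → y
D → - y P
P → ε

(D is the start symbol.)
{ '-', 'x', 'y' }

From D → x y D:
  - x is a terminal: add 'x' and stop
From D → D y:
  - D is the symbol being defined: contributes nothing new
    D is not nullable, so stop
From D → y:
  - y is a terminal: add 'y' and stop
From D → - y P:
  - '-' is a terminal: add '-' and stop

Collecting: FIRST(D) = { '-', 'x', 'y' }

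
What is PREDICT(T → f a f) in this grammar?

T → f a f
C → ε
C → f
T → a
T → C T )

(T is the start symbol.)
{ 'f' }

PREDICT(T → f a f) = (FIRST(RHS) \ {ε}) ∪ (FOLLOW(T) if ε ∈ FIRST(RHS), i.e. RHS ⇒* ε)
FIRST(f a f) = { 'f' }
ε ∉ FIRST(f a f), so FOLLOW(T) is not added.
PREDICT(T → f a f) = { 'f' }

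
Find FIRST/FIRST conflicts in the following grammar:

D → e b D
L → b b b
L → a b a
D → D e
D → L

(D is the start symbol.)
Yes. D → e b D / D → D e on { 'e' }; D → D e / D → L on { 'a', 'b' }

FIRST sets of the non-terminals at (or reachable through a nullable prefix from) the front of some alternative:
  FIRST(D) = { 'a', 'b', 'e' }
  FIRST(L) = { 'a', 'b' }

Productions for D:
  D → e b D: FIRST = { 'e' }
  D → D e: FIRST = { 'a', 'b', 'e' }
  D → L: FIRST = { 'a', 'b' }
Productions for L:
  L → b b b: FIRST = { 'b' }
  L → a b a: FIRST = { 'a' }

Conflict for D: D → e b D and D → D e
  Overlap: { 'e' }
Conflict for D: D → D e and D → L
  Overlap: { 'a', 'b' }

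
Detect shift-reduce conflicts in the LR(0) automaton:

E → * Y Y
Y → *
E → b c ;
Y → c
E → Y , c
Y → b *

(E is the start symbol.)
Yes — I1: [Y → * .] vs [Y → . *]

A shift-reduce conflict occurs when an LR(0) state has both:
  - a complete (reduce) item [A → α .] (dot at the end), and
  - a shift item [B → β . c γ] (dot before a terminal).

Augment with E' → E and build the canonical LR(0) collection (I0 = CLOSURE({[E' → . E]}), then GOTO on every symbol after a dot until no new states appear). It has 15 states:
  I0: { [E → . * Y Y], [E → . Y , c], [E → . b c ;], [E' → . E], [Y → . *], [Y → . b *], [Y → . c] }  — shift
  I1: { [E → * . Y Y], [Y → * .], [Y → . *], [Y → . b *], [Y → . c] }  — shift, reduce
  I2: { [E' → E .] }  — accept
  I3: { [E → Y . , c] }  — shift
  I4: { [E → b . c ;], [Y → b . *] }  — shift
  I5: { [Y → c .] }  — reduce
  I6: { [Y → b * .] }  — reduce
  I7: { [E → b c . ;] }  — shift
  I8: { [E → b c ; .] }  — reduce
  I9: { [E → Y , . c] }  — shift
  I10: { [E → Y , c .] }  — reduce
  I11: { [Y → * .] }  — reduce
  I12: { [E → * Y . Y], [Y → . *], [Y → . b *], [Y → . c] }  — shift
  I13: { [Y → b . *] }  — shift
  I14: { [E → * Y Y .] }  — reduce

I1 contains reduce item [Y → * .] and shift items [Y → . *], [Y → . b *], [Y → . c] — shift-reduce conflict.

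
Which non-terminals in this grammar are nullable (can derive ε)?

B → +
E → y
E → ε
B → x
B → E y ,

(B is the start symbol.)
{ 'E' }

ε-productions: E → ε
So E is immediately nullable.
No further non-terminal can be added: every production for the remaining non-terminals contains a terminal or a non-nullable non-terminal.
Nullable = { 'E' }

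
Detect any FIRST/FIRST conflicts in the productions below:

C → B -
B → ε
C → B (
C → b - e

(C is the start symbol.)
No FIRST/FIRST conflicts.

A FIRST/FIRST conflict occurs when two productions N → α and N → β for the same non-terminal have FIRST(α) ∩ FIRST(β) ≠ ∅ (with ε ∈ FIRST of a nullable right-hand side, so two nullable alternatives also conflict).

FIRST sets of the non-terminals at (or reachable through a nullable prefix from) the front of some alternative:
  FIRST(B) = { ε }

Productions for C:
  C → B -: FIRST = { '-' }
  C → B (: FIRST = { '(' }
  C → b - e: FIRST = { 'b' }
B has only one production, so no FIRST/FIRST conflict is possible there.

All alternatives of each non-terminal have pairwise disjoint FIRST sets.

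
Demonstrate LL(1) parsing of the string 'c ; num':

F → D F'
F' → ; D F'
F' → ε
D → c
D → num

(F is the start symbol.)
Stack is shown with the top on the left.

Stack     Input      Action
---------------------------
F $       c ; num $  output F → D F'
D F' $    c ; num $  output D → c
c F' $    c ; num $  match 'c'
F' $      ; num $    output F' → ; D F'
; D F' $  ; num $    match ';'
D F' $    num $      output D → num
num F' $  num $      match 'num'
F' $      $          output F' → ε
$         $          accept

The string is accepted.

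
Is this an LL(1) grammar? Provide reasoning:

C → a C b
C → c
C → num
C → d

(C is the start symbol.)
A grammar is LL(1) if for each non-terminal N with multiple productions, the predict sets of those productions are pairwise disjoint, where PREDICT(N → α) = (FIRST(α) \ {ε}) ∪ (FOLLOW(N) if α ⇒* ε).

For C:
  PREDICT(C → a C b) = { 'a' }
  PREDICT(C → c) = { 'c' }
  PREDICT(C → num) = { 'num' }
  PREDICT(C → d) = { 'd' }

All predict sets are disjoint. The grammar IS LL(1).

Answer: Yes, the grammar is LL(1).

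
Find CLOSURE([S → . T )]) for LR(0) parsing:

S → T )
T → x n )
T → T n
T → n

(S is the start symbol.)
Start with: [S → . T )]
  [S → . T )] has the dot before T: add [T → . x n )], [T → . T n], [T → . n]
No further items can be added.

CLOSURE = { [S → . T )], [T → . T n], [T → . n], [T → . x n )] }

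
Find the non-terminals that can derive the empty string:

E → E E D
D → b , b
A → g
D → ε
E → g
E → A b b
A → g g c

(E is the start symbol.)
A non-terminal is nullable if it can derive ε (the empty string): either it has an ε-production, or it has a production whose right-hand side consists entirely of nullable non-terminals.

ε-productions: D → ε
So D is immediately nullable.
No further non-terminal can be added: every production for the remaining non-terminals contains a terminal or a non-nullable non-terminal.
Nullable = { 'D' }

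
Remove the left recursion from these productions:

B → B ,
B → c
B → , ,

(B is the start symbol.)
B is directly left-recursive. The standard transformation for
  A → A α₁ | ... | A α_m | β₁ | ... | β_n
is
  A  → β₁ A' | ... | β_n A'
  A' → α₁ A' | ... | α_m A' | ε

B → c becomes B → c B'
B → , , becomes B → , , B'
B → B , becomes B' → , B'
Add B' → ε

Resulting grammar:
B → c B'
B → , , B'
B' → , B'
B' → ε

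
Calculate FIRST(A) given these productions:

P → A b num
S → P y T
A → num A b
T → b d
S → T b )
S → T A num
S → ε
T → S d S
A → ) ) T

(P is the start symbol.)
{ ')', 'num' }

To compute FIRST(A), examine every production with A on the left-hand side, reading each right-hand side left to right until a non-nullable symbol is reached.

From A → num A b:
  - num is a terminal: add 'num' and stop
From A → ) ) T:
  - ')' is a terminal: add ')' and stop

Collecting: FIRST(A) = { ')', 'num' }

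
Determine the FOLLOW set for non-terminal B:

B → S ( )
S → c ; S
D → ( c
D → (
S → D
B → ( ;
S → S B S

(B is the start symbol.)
{ $, '(', 'c' }

To compute FOLLOW(B), find every occurrence of B on a right-hand side N → α B β: add FIRST(β) \ {ε}, and if β is empty or nullable also add FOLLOW(N). Iterate to a fixed point.

B is the start symbol, so $ ∈ FOLLOW(B).
In S → S B S: B is followed by S, add FIRST(S) \ {ε} = { '(', 'c' }

Taking the union: FOLLOW(B) = { $, '(', 'c' }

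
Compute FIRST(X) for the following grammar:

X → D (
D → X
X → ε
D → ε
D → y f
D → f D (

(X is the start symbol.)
{ '(', 'f', 'y', ε }

FIRST sets of the other non-terminals involved (by the same procedure, iterated to a fixed point):
  FIRST(D) = { '(', 'f', 'y', ε }

From X → D (:
  - D is a non-terminal: add FIRST(D) \ {ε} = { '(', 'f', 'y' }
    D is nullable, so continue to the next symbol
  - '(' is a terminal: add '(' and stop
From X → ε:
  - ε-production, so ε ∈ FIRST(X)

Collecting: FIRST(X) = { '(', 'f', 'y', ε }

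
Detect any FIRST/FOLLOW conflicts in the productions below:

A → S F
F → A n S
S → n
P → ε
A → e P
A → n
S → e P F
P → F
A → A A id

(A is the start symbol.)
A FIRST/FOLLOW conflict occurs when a non-terminal N has a nullable alternative N → β (β ⇒* ε) and another alternative N → α with FIRST(α) ∩ FOLLOW(N) ≠ ∅: on such a lookahead the parser cannot decide between expanding α and letting N vanish via β.

Nullable non-terminals: P.
FIRST sets used below: FIRST(F) = { 'e', 'n' }

P: nullable alternative(s) P → ε; FOLLOW(P) = { $, 'e', 'id', 'n' }
  P → ε: FIRST \ {ε} = { } — this is the only nullable alternative, skip
  P → F: FIRST \ {ε} = { 'e', 'n' } — overlaps FOLLOW(P) on { 'e', 'n' }: CONFLICT

A, F, S have no nullable alternative, so no FIRST/FOLLOW check is needed there.

So the grammar has 1 FIRST/FOLLOW conflict (marked CONFLICT above).

Answer: Yes. P → F with FOLLOW(P) on { 'e', 'n' }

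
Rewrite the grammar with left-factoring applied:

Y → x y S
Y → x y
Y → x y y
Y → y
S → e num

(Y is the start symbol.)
Y → x y Y'
Y' → S
Y' → ε
Y' → y
Y → y
S → e num

Left-factoring transforms A → αβ₁ | αβ₂ into A → αA' and A' → β₁ | β₂
(α is the longest common prefix among the alternatives). Repeat until
no nonterminal has two alternatives with a common prefix.

Round 1: Y has alternatives sharing prefix 'x y'. Introduce Y': Y → x y Y'
  Add: Y' → S
  Add: Y' → ε
  Add: Y' → y

No remaining common prefixes — done.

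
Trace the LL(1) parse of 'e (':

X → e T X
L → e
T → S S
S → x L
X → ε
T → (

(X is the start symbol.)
LL(1) parsing maintains a stack (initially the start symbol over $) and the input. At each step: if the stack top is a terminal, match it against the current input token; if it is a non-terminal N, replace it with the RHS of M[N, lookahead] (the unique production whose predict set contains the lookahead).

Stack is shown with the top on the left.

Stack    Input  Action
----------------------
X $      e ( $  output X → e T X
e T X $  e ( $  match 'e'
T X $    ( $    output T → (
( X $    ( $    match '('
X $      $      output X → ε
$        $      accept

The string is accepted.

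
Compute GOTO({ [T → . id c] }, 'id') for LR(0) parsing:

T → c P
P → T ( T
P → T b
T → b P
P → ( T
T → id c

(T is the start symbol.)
{ [T → id . c] }

GOTO(I, 'id') = CLOSURE({ [A → αX.β] : [A → α.Xβ] ∈ I, X = 'id' })

Items with dot before 'id', with the dot advanced:
  [T → . id c] → [T → id . c]
Closure adds nothing (no advanced item has the dot before a non-terminal).

GOTO = { [T → id . c] }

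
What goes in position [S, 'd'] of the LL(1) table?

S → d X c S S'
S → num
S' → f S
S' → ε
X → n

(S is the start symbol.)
S → d X c S S'

To find M[S, 'd'], we find productions for S where 'd' is in the predict set (PREDICT(N → α) = (FIRST(α) \ {ε}) ∪ (FOLLOW(N) if α ⇒* ε)).

S → d X c S S': PREDICT = { 'd' }
  'd' is in predict set, so this production goes in M[S, 'd']
S → num: PREDICT = { 'num' }

M[S, 'd'] = S → d X c S S'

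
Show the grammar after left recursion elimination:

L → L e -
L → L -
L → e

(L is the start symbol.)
L → e L'
L' → e - L'
L' → - L'
L' → ε

L is directly left-recursive. The standard transformation for
  A → A α₁ | ... | A α_m | β₁ | ... | β_n
is
  A  → β₁ A' | ... | β_n A'
  A' → α₁ A' | ... | α_m A' | ε

L → e becomes L → e L'
L → L e - becomes L' → e - L'
L → L - becomes L' → - L'
Add L' → ε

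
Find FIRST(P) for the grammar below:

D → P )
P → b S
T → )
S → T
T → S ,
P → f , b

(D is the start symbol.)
To compute FIRST(P), examine every production with P on the left-hand side, reading each right-hand side left to right until a non-nullable symbol is reached.

From P → b S:
  - b is a terminal: add 'b' and stop
From P → f , b:
  - f is a terminal: add 'f' and stop

Collecting: FIRST(P) = { 'b', 'f' }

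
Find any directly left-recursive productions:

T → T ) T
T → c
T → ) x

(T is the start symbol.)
Yes, T is left-recursive

T → T ) T: LEFT RECURSIVE (starts with T)
T → c: starts with c
T → ) x: starts with ')'

The grammar has direct left recursion on: T.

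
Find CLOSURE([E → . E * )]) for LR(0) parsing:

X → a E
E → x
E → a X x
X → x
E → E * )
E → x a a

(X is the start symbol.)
To compute CLOSURE, for each item [A → α.Bβ] where B is a non-terminal, add [B → .γ] for all productions B → γ; repeat for the newly added items until nothing changes.

Start with: [E → . E * )]
  [E → . E * )] has the dot before E: add [E → . x], [E → . a X x], [E → . x a a]
No further items can be added.

CLOSURE = { [E → . E * )], [E → . a X x], [E → . x a a], [E → . x] }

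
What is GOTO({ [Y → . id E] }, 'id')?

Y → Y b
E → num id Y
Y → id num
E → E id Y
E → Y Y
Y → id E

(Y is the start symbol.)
{ [E → . E id Y], [E → . Y Y], [E → . num id Y], [Y → . Y b], [Y → . id E], [Y → . id num], [Y → id . E] }

GOTO(I, 'id') = CLOSURE({ [A → αX.β] : [A → α.Xβ] ∈ I, X = 'id' })

Items with dot before 'id', with the dot advanced:
  [Y → . id E] → [Y → id . E]
Closure of the advanced items:
  [Y → id . E] has the dot before E: add [E → . num id Y], [E → . E id Y], [E → . Y Y]
  [E → . Y Y] has the dot before Y: add [Y → . Y b], [Y → . id num], [Y → . id E]

GOTO = { [E → . E id Y], [E → . Y Y], [E → . num id Y], [Y → . Y b], [Y → . id E], [Y → . id num], [Y → id . E] }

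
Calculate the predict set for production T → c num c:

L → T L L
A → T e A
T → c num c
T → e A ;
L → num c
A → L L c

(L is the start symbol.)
PREDICT(T → c num c) = (FIRST(RHS) \ {ε}) ∪ (FOLLOW(T) if ε ∈ FIRST(RHS), i.e. RHS ⇒* ε)
FIRST(c num c) = { 'c' }
ε ∉ FIRST(c num c), so FOLLOW(T) is not added.
PREDICT(T → c num c) = { 'c' }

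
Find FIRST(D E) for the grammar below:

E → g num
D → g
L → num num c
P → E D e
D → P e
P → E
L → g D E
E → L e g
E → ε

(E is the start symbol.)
{ 'e', 'g', 'num' }

FIRST sets of the non-terminals involved (from the grammar, by fixed-point iteration):
  FIRST(D) = { 'e', 'g', 'num' }

To compute FIRST(D E), process the symbols left to right:
Symbol D is a non-terminal. Add FIRST(D) \ {ε} = { 'e', 'g', 'num' }
D is not nullable (ε ∉ FIRST(D)), so stop here.
FIRST(D E) = { 'e', 'g', 'num' }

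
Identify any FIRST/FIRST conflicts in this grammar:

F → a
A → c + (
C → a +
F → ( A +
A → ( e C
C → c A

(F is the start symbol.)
A FIRST/FIRST conflict occurs when two productions N → α and N → β for the same non-terminal have FIRST(α) ∩ FIRST(β) ≠ ∅ (with ε ∈ FIRST of a nullable right-hand side, so two nullable alternatives also conflict).

Productions for F:
  F → a: FIRST = { 'a' }
  F → ( A +: FIRST = { '(' }
Productions for A:
  A → c + (: FIRST = { 'c' }
  A → ( e C: FIRST = { '(' }
Productions for C:
  C → a +: FIRST = { 'a' }
  C → c A: FIRST = { 'c' }

All alternatives of each non-terminal have pairwise disjoint FIRST sets.

Answer: No FIRST/FIRST conflicts.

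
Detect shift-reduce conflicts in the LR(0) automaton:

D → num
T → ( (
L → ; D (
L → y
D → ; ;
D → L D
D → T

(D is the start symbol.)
Yes — I9: [D → ; ; .] vs [D → . ; ;]

Augment with D' → D and build the canonical LR(0) collection (I0 = CLOSURE({[D' → . D]}), then GOTO on every symbol after a dot until no new states appear). It has 13 states:
  I0: { [D → . ; ;], [D → . L D], [D → . T], [D → . num], [D' → . D], [L → . ; D (], [L → . y], [T → . ( (] }  — shift
  I1: { [T → ( . (] }  — shift
  I2: { [D → . ; ;], [D → . L D], [D → . T], [D → . num], [D → ; . ;], [L → . ; D (], [L → . y], [L → ; . D (], [T → . ( (] }  — shift
  I3: { [D' → D .] }  — accept
  I4: { [D → . ; ;], [D → . L D], [D → . T], [D → . num], [D → L . D], [L → . ; D (], [L → . y], [T → . ( (] }  — shift
  I5: { [D → T .] }  — reduce
  I6: { [D → num .] }  — reduce
  I7: { [L → y .] }  — reduce
  I8: { [D → L D .] }  — reduce
  I9: { [D → . ; ;], [D → . L D], [D → . T], [D → . num], [D → ; . ;], [D → ; ; .], [L → . ; D (], [L → . y], [L → ; . D (], [T → . ( (] }  — shift, reduce
  I10: { [L → ; D . (] }  — shift
  I11: { [L → ; D ( .] }  — reduce
  I12: { [T → ( ( .] }  — reduce

I9 contains reduce item [D → ; ; .] and shift items [D → . ; ;], [D → ; . ;], [D → . num], [L → . ; D (], [L → . y], [T → . ( (] — shift-reduce conflict.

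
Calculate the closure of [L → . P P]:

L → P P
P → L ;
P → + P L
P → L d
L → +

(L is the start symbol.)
{ [L → . +], [L → . P P], [P → . + P L], [P → . L ;], [P → . L d] }

Start with: [L → . P P]
  [L → . P P] has the dot before P: add [P → . L ;], [P → . + P L], [P → . L d]
  [P → . L ;] has the dot before L: add [L → . +]
No further items can be added.

CLOSURE = { [L → . +], [L → . P P], [P → . + P L], [P → . L ;], [P → . L d] }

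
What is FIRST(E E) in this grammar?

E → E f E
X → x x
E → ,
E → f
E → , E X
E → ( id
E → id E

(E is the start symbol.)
FIRST sets of the non-terminals involved (from the grammar, by fixed-point iteration):
  FIRST(E) = { '(', ',', 'f', 'id' }

To compute FIRST(E E), process the symbols left to right:
Symbol E is a non-terminal. Add FIRST(E) \ {ε} = { '(', ',', 'f', 'id' }
E is not nullable (ε ∉ FIRST(E)), so stop here.
FIRST(E E) = { '(', ',', 'f', 'id' }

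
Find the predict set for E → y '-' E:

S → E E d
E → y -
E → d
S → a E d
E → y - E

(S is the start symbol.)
PREDICT(E → y '-' E) = (FIRST(RHS) \ {ε}) ∪ (FOLLOW(E) if ε ∈ FIRST(RHS), i.e. RHS ⇒* ε)
FIRST(y '-' E) = { 'y' }
ε ∉ FIRST(y '-' E), so FOLLOW(E) is not added.
PREDICT(E → y '-' E) = { 'y' }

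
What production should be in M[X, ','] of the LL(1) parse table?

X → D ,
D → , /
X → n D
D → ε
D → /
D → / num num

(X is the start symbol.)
To find M[X, ','], we find productions for X where ',' is in the predict set (PREDICT(N → α) = (FIRST(α) \ {ε}) ∪ (FOLLOW(N) if α ⇒* ε)).

Relevant sets:
  FIRST(D) = { ',', '/', ε }

X → D ,: PREDICT = { ',', '/' }
  ',' is in predict set, so this production goes in M[X, ',']
X → n D: PREDICT = { 'n' }

M[X, ','] = X → D ,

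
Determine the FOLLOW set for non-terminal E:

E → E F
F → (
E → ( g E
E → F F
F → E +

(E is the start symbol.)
{ $, '(', '+' }

E is the start symbol, so $ ∈ FOLLOW(E).
In E → E F: E is followed by F, add FIRST(F) \ {ε} = { '(' }
In E → ( g E: E is at the end; this adds FOLLOW(E) to itself — nothing new
In F → E +: E is followed by '+', add FIRST('+') \ {ε} = { '+' }

Taking the union: FOLLOW(E) = { $, '(', '+' }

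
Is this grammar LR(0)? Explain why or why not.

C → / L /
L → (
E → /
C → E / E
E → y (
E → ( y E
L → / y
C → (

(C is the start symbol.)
No. Shift-reduce conflict between [C → ( .] and [E → ( . y E]

Augment with C' → C and build the canonical LR(0) collection (I0 = CLOSURE({[C' → . C]}), then GOTO on every symbol after a dot until no new states appear). It has 18 states:
  I0: { [C → . (], [C → . / L /], [C → . E / E], [C' → . C], [E → . ( y E], [E → . /], [E → . y (] }  — shift
  I1: { [C → ( .], [E → ( . y E] }  — shift, reduce
  I2: { [C → / . L /], [E → / .], [L → . (], [L → . / y] }  — shift, reduce
  I3: { [C' → C .] }  — accept
  I4: { [C → E . / E] }  — shift
  I5: { [E → y . (] }  — shift
  I6: { [E → y ( .] }  — reduce
  I7: { [C → E / . E], [E → . ( y E], [E → . /], [E → . y (] }  — shift
  I8: { [E → ( . y E] }  — shift
  I9: { [E → / .] }  — reduce
  I10: { [C → E / E .] }  — reduce
  I11: { [E → ( y . E], [E → . ( y E], [E → . /], [E → . y (] }  — shift
  I12: { [E → ( y E .] }  — reduce
  I13: { [L → ( .] }  — reduce
  I14: { [L → / . y] }  — shift
  I15: { [C → / L . /] }  — shift
  I16: { [C → / L / .] }  — reduce
  I17: { [L → / y .] }  — reduce

Conflict in state I1:
  Shift-reduce conflict between [C → ( .] and [E → ( . y E]
So the grammar is NOT LR(0).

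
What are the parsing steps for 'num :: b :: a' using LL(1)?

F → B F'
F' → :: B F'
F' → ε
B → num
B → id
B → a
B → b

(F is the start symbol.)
LL(1) parsing maintains a stack (initially the start symbol over $) and the input. At each step: if the stack top is a terminal, match it against the current input token; if it is a non-terminal N, replace it with the RHS of M[N, lookahead] (the unique production whose predict set contains the lookahead).

Stack is shown with the top on the left.

Stack      Input            Action
----------------------------------
F $        num :: b :: a $  output F → B F'
B F' $     num :: b :: a $  output B → num
num F' $   num :: b :: a $  match 'num'
F' $       :: b :: a $      output F' → :: B F'
:: B F' $  :: b :: a $      match '::'
B F' $     b :: a $         output B → b
b F' $     b :: a $         match 'b'
F' $       :: a $           output F' → :: B F'
:: B F' $  :: a $           match '::'
B F' $     a $              output B → a
a F' $     a $              match 'a'
F' $       $                output F' → ε
$          $                accept

The string is accepted.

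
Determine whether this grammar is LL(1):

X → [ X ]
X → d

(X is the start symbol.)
A grammar is LL(1) if for each non-terminal N with multiple productions, the predict sets of those productions are pairwise disjoint, where PREDICT(N → α) = (FIRST(α) \ {ε}) ∪ (FOLLOW(N) if α ⇒* ε).

For X:
  PREDICT(X → '[' X ']') = { '[' }
  PREDICT(X → d) = { 'd' }

All predict sets are disjoint. The grammar IS LL(1).

Answer: Yes, the grammar is LL(1).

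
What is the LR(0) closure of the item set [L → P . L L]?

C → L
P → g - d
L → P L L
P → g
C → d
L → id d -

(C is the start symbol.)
Start with: [L → P . L L]
  [L → P . L L] has the dot before L: add [L → . P L L], [L → . id d -]
  [L → . P L L] has the dot before P: add [P → . g - d], [P → . g]
No further items can be added.

CLOSURE = { [L → . P L L], [L → . id d -], [L → P . L L], [P → . g - d], [P → . g] }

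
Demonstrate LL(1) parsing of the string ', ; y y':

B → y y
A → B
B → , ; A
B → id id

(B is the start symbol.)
LL(1) parsing maintains a stack (initially the start symbol over $) and the input. At each step: if the stack top is a terminal, match it against the current input token; if it is a non-terminal N, replace it with the RHS of M[N, lookahead] (the unique production whose predict set contains the lookahead).

Stack is shown with the top on the left.

Stack    Input      Action
--------------------------
B $      , ; y y $  output B → , ; A
, ; A $  , ; y y $  match ','
; A $    ; y y $    match ';'
A $      y y $      output A → B
B $      y y $      output B → y y
y y $    y y $      match 'y'
y $      y $        match 'y'
$        $          accept

The string is accepted.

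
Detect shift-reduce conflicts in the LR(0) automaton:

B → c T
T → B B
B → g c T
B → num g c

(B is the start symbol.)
No shift-reduce conflicts

A shift-reduce conflict occurs when an LR(0) state has both:
  - a complete (reduce) item [A → α .] (dot at the end), and
  - a shift item [B → β . c γ] (dot before a terminal).

Augment with B' → B and build the canonical LR(0) collection (I0 = CLOSURE({[B' → . B]}), then GOTO on every symbol after a dot until no new states appear). It has 12 states:
  I0: { [B → . c T], [B → . g c T], [B → . num g c], [B' → . B] }  — shift
  I1: { [B' → B .] }  — accept
  I2: { [B → . c T], [B → . g c T], [B → . num g c], [B → c . T], [T → . B B] }  — shift
  I3: { [B → g . c T] }  — shift
  I4: { [B → num . g c] }  — shift
  I5: { [B → num g . c] }  — shift
  I6: { [B → num g c .] }  — reduce
  I7: { [B → . c T], [B → . g c T], [B → . num g c], [B → g c . T], [T → . B B] }  — shift
  I8: { [B → . c T], [B → . g c T], [B → . num g c], [T → B . B] }  — shift
  I9: { [B → g c T .] }  — reduce
  I10: { [T → B B .] }  — reduce
  I11: { [B → c T .] }  — reduce

No state contains both a complete item and a shift item.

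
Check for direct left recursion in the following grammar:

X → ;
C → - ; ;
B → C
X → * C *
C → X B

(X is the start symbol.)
Direct left recursion occurs when N → N α for some non-terminal N (the right-hand side begins with the left-hand side itself).

X → ;: starts with ';'
C → - ; ;: starts with '-'
B → C: starts with C
X → * C *: starts with '*'
C → X B: starts with X

No direct left recursion found.

Answer: No direct left recursion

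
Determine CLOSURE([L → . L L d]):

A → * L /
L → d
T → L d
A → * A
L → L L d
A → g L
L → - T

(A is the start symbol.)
Start with: [L → . L L d]
  [L → . L L d] has the dot before L: add [L → . d], [L → . - T]
No further items can be added.

CLOSURE = { [L → . - T], [L → . L L d], [L → . d] }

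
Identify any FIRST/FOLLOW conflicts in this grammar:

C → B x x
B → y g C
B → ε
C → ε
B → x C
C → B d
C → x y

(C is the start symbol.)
Yes. C → B x x with FOLLOW(C) on { 'x' }; C → B d with FOLLOW(C) on { 'd', 'x' }; C → x y with FOLLOW(C) on { 'x' }; B → x C with FOLLOW(B) on { 'x' }

A FIRST/FOLLOW conflict occurs when a non-terminal N has a nullable alternative N → β (β ⇒* ε) and another alternative N → α with FIRST(α) ∩ FOLLOW(N) ≠ ∅: on such a lookahead the parser cannot decide between expanding α and letting N vanish via β.

Nullable non-terminals: B, C.
FIRST sets used below: FIRST(B) = { 'x', 'y', ε }

B: nullable alternative(s) B → ε; FOLLOW(B) = { 'd', 'x' }
  B → y g C: FIRST \ {ε} = { 'y' } — disjoint from FOLLOW(B)
  B → ε: FIRST \ {ε} = { } — this is the only nullable alternative, skip
  B → x C: FIRST \ {ε} = { 'x' } — overlaps FOLLOW(B) on { 'x' }: CONFLICT

C: nullable alternative(s) C → ε; FOLLOW(C) = { $, 'd', 'x' }
  C → B x x: FIRST \ {ε} = { 'x', 'y' } — overlaps FOLLOW(C) on { 'x' }: CONFLICT
  C → ε: FIRST \ {ε} = { } — this is the only nullable alternative, skip
  C → B d: FIRST \ {ε} = { 'd', 'x', 'y' } — overlaps FOLLOW(C) on { 'd', 'x' }: CONFLICT
  C → x y: FIRST \ {ε} = { 'x' } — overlaps FOLLOW(C) on { 'x' }: CONFLICT

So the grammar has 4 FIRST/FOLLOW conflicts (marked CONFLICT above).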